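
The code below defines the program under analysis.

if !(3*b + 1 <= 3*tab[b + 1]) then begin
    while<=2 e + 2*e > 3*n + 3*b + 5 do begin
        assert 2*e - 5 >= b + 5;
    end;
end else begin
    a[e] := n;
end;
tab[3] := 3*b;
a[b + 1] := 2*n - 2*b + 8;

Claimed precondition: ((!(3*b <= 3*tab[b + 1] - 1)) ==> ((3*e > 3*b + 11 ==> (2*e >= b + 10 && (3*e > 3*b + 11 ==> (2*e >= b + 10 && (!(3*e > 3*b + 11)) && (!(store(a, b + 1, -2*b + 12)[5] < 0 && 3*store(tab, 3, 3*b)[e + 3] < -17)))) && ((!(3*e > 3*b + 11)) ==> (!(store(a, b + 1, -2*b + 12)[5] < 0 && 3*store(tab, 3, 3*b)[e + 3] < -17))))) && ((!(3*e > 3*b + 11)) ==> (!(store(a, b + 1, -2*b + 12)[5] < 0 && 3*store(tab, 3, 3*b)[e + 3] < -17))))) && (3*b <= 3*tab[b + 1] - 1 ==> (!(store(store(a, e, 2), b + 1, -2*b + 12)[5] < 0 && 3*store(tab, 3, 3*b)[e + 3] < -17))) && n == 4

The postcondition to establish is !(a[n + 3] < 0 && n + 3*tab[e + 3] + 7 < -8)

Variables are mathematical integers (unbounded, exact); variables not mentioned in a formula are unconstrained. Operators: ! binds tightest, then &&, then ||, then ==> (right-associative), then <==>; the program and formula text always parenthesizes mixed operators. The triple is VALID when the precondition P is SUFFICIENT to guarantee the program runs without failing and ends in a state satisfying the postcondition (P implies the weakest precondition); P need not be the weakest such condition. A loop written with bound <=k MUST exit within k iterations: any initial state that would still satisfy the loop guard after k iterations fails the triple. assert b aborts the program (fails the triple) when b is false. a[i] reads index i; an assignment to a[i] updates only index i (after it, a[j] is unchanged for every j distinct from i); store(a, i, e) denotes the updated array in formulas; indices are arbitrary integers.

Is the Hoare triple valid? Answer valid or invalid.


Working backward. After the program, the postcondition !(a[n + 3] < 0 && n + 3*tab[e + 3] + 7 < -8) must hold; in canonical form it is !(a[n + 3] < 0 && 3*tab[e + 3] + n < -15).
Before a[b + 1] := 2*n - 2*b + 8: !(store(a, b + 1, -2*b + 2*n + 8)[n + 3] < 0 && 3*tab[e + 3] + n < -15)
Before tab[3] := 3*b: !(store(a, b + 1, -2*b + 2*n + 8)[n + 3] < 0 && 3*store(tab, 3, 3*b)[e + 3] + n < -15)
Then branch requires (3*e > 3*b + 3*n + 5 ==> (2*e >= b + 10 && (3*e > 3*b + 3*n + 5 ==> (2*e >= b + 10 && (!(3*e > 3*b + 3*n + 5)) && (!(store(a, b + 1, -2*b + 2*n + 8)[n + 3] < 0 && 3*store(tab, 3, 3*b)[e + 3] + n < -15)))) && ((!(3*e > 3*b + 3*n + 5)) ==> (!(store(a, b + 1, -2*b + 2*n + 8)[n + 3] < 0 && 3*store(tab, 3, 3*b)[e + 3] + n < -15))))) && ((!(3*e > 3*b + 3*n + 5)) ==> (!(store(a, b + 1, -2*b + 2*n + 8)[n + 3] < 0 && 3*store(tab, 3, 3*b)[e + 3] + n < -15))); else branch requires !(store(store(a, e, n), b + 1, -2*b + 2*n + 8)[n + 3] < 0 && 3*store(tab, 3, 3*b)[e + 3] + n < -15).
Before the if: ((!(3*b <= 3*tab[b + 1] - 1)) ==> ((3*e > 3*b + 3*n + 5 ==> (2*e >= b + 10 && (3*e > 3*b + 3*n + 5 ==> (2*e >= b + 10 && (!(3*e > 3*b + 3*n + 5)) && (!(store(a, b + 1, -2*b + 2*n + 8)[n + 3] < 0 && 3*store(tab, 3, 3*b)[e + 3] + n < -15)))) && ((!(3*e > 3*b + 3*n + 5)) ==> (!(store(a, b + 1, -2*b + 2*n + 8)[n + 3] < 0 && 3*store(tab, 3, 3*b)[e + 3] + n < -15))))) && ((!(3*e > 3*b + 3*n + 5)) ==> (!(store(a, b + 1, -2*b + 2*n + 8)[n + 3] < 0 && 3*store(tab, 3, 3*b)[e + 3] + n < -15))))) && (3*b <= 3*tab[b + 1] - 1 ==> (!(store(store(a, e, n), b + 1, -2*b + 2*n + 8)[n + 3] < 0 && 3*store(tab, 3, 3*b)[e + 3] + n < -15)))
The weakest precondition is ((!(3*b <= 3*tab[b + 1] - 1)) ==> ((3*e > 3*b + 3*n + 5 ==> (2*e >= b + 10 && (3*e > 3*b + 3*n + 5 ==> (2*e >= b + 10 && (!(3*e > 3*b + 3*n + 5)) && (!(store(a, b + 1, -2*b + 2*n + 8)[n + 3] < 0 && 3*store(tab, 3, 3*b)[e + 3] + n < -15)))) && ((!(3*e > 3*b + 3*n + 5)) ==> (!(store(a, b + 1, -2*b + 2*n + 8)[n + 3] < 0 && 3*store(tab, 3, 3*b)[e + 3] + n < -15))))) && ((!(3*e > 3*b + 3*n + 5)) ==> (!(store(a, b + 1, -2*b + 2*n + 8)[n + 3] < 0 && 3*store(tab, 3, 3*b)[e + 3] + n < -15))))) && (3*b <= 3*tab[b + 1] - 1 ==> (!(store(store(a, e, n), b + 1, -2*b + 2*n + 8)[n + 3] < 0 && 3*store(tab, 3, 3*b)[e + 3] + n < -15))).
Check whether ((!(3*b <= 3*tab[b + 1] - 1)) ==> ((3*e > 3*b + 11 ==> (2*e >= b + 10 && (3*e > 3*b + 11 ==> (2*e >= b + 10 && (!(3*e > 3*b + 11)) && (!(store(a, b + 1, -2*b + 12)[5] < 0 && 3*store(tab, 3, 3*b)[e + 3] < -17)))) && ((!(3*e > 3*b + 11)) ==> (!(store(a, b + 1, -2*b + 12)[5] < 0 && 3*store(tab, 3, 3*b)[e + 3] < -17))))) && ((!(3*e > 3*b + 11)) ==> (!(store(a, b + 1, -2*b + 12)[5] < 0 && 3*store(tab, 3, 3*b)[e + 3] < -17))))) && (3*b <= 3*tab[b + 1] - 1 ==> (!(store(store(a, e, 2), b + 1, -2*b + 12)[5] < 0 && 3*store(tab, 3, 3*b)[e + 3] < -17))) && n == 4 implies it.
Countermodel: at the initial state a = {[1] = 11, [3] = 11, [4] = 11, [5] = 0, [7] = -1, [9480] = 11, elsewhere 11}, b = 9479, e = 1, n = 4, tab = {[1] = 8, [3] = 8, [4] = -7, [5] = 8, [7] = 8, [9480] = 9479, elsewhere 8}, the precondition holds but the weakest precondition fails.
Answer: invalid


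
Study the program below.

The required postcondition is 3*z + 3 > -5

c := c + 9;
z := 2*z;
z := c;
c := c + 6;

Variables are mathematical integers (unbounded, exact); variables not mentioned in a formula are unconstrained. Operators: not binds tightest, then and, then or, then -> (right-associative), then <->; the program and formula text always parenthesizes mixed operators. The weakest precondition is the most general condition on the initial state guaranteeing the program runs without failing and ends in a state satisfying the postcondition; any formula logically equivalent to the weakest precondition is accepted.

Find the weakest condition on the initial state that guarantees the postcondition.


Working backward. After the program, the postcondition 3*z + 3 > -5 must hold; in canonical form it is 3*z > -8.
Before c := c + 6: 3*z > -8
Before z := c: 3*c > -8
Before z := 2*z: 3*c > -8
Before c := c + 9: 3*c > -35
Answer: WP = 3*c > -35


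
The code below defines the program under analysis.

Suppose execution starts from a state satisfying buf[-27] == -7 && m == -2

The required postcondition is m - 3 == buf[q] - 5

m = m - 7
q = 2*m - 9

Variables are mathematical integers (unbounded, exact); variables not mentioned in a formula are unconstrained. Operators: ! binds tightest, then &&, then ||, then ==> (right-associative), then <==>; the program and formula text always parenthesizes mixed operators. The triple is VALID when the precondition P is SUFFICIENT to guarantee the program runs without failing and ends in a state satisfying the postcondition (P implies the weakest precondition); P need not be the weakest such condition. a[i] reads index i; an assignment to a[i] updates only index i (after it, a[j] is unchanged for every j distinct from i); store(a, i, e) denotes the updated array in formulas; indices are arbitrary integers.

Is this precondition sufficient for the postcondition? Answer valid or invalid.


Working backward. After the program, the postcondition m - 3 == buf[q] - 5 must hold; in canonical form it is m == buf[q] - 2.
Before q := 2*m - 9: m == buf[2*m - 9] - 2
Before m := m - 7: m == buf[2*m - 23] + 5
The weakest precondition is m == buf[2*m - 23] + 5.
Check whether buf[-27] == -7 && m == -2 implies it.
Every state satisfying the precondition satisfies the weakest precondition: the implication holds.
Answer: valid


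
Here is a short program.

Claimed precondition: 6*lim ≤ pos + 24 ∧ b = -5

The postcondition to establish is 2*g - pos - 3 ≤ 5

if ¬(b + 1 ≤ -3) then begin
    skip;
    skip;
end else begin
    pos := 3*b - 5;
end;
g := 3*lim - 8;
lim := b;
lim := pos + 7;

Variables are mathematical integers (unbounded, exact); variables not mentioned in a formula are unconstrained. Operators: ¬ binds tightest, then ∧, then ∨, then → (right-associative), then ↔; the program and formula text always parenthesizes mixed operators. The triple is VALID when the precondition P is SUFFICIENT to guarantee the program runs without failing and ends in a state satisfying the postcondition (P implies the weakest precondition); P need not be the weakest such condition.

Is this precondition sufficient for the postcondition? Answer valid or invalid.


Working backward. After the program, the postcondition 2*g - pos - 3 ≤ 5 must hold; in canonical form it is 2*g ≤ pos + 8.
Before lim := pos + 7: 2*g ≤ pos + 8
Before lim := b: 2*g ≤ pos + 8
Before g := 3*lim - 8: 6*lim ≤ pos + 24
Then branch requires 6*lim ≤ pos + 24; else branch requires 6*lim ≤ 3*b + 19.
Before the if: ((¬(b ≤ -4)) → 6*lim ≤ pos + 24) ∧ (b ≤ -4 → 6*lim ≤ 3*b + 19)
The weakest precondition is ((¬(b ≤ -4)) → 6*lim ≤ pos + 24) ∧ (b ≤ -4 → 6*lim ≤ 3*b + 19).
Check whether 6*lim ≤ pos + 24 ∧ b = -5 implies it.
Countermodel: at the initial state b = -5, lim = 1, pos = -18, the precondition holds but the weakest precondition fails.
Answer: invalid


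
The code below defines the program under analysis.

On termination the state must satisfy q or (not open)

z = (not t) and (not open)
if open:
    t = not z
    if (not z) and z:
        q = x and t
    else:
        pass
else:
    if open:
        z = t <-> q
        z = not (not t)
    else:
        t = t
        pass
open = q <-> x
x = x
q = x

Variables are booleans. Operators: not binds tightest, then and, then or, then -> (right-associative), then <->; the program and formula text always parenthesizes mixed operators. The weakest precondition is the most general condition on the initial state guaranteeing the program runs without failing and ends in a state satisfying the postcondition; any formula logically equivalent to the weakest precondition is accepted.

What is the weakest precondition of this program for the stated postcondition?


Working backward. After the program, q or (not open) must hold.
Before q := x: x or (not open)
Before x := x: x or (not open)
Before open := q <-> x: x or (not (q <-> x))
Then branch requires x or (not (q <-> x)); else branch requires (open -> (x or (not (q <-> x)))) and ((not open) -> (x or (not (q <-> x)))).
Before the if: (open -> (x or (not (q <-> x)))) and ((not open) -> ((open -> (x or (not (q <-> x)))) and ((not open) -> (x or (not (q <-> x))))))
Before z := (not t) and (not open): (open -> (x or (not (q <-> x)))) and ((not open) -> ((open -> (x or (not (q <-> x)))) and ((not open) -> (x or (not (q <-> x))))))
Answer: WP = (open -> (x or (not (q <-> x)))) and ((not open) -> ((open -> (x or (not (q <-> x)))) and ((not open) -> (x or (not (q <-> x))))))


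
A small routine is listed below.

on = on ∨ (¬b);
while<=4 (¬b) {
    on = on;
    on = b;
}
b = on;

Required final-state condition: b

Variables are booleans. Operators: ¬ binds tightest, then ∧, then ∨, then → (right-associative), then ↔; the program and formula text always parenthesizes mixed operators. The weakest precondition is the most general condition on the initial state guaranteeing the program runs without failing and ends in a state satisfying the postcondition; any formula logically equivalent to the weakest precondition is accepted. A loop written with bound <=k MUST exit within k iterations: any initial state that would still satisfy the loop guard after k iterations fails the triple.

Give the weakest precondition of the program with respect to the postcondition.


Working backward. After the program, b must hold.
Before b := on: on
Before the loop (bound <=4), unroll the exhaustion recursion (WP_0 = exit-now case; WP_j = one more guarded iteration, up to j = 4):
  WP_0: b ∧ on
  WP_1: ((¬b) → b) ∧ (b → on)
  WP_2: ((¬b) → ((¬b) → b)) ∧ (b → on)
  WP_3: ((¬b) → ((¬b) → ((¬b) → b))) ∧ (b → on)
  WP_4: ((¬b) → ((¬b) → ((¬b) → ((¬b) → b)))) ∧ (b → on)
So before the loop: ((¬b) → ((¬b) → ((¬b) → ((¬b) → b)))) ∧ (b → on)
Before on := on ∨ (¬b): ((¬b) → ((¬b) → ((¬b) → ((¬b) → b)))) ∧ (b → (on ∨ (¬b)))
Answer: WP = ((¬b) → ((¬b) → ((¬b) → ((¬b) → b)))) ∧ (b → (on ∨ (¬b)))


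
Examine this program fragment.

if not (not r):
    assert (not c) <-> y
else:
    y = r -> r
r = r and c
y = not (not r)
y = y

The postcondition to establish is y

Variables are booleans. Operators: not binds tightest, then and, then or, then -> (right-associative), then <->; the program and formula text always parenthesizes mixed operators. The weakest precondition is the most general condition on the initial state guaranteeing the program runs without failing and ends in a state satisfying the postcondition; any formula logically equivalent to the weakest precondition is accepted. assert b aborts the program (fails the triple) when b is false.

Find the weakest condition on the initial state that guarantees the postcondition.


Working backward. After the program, y must hold.
Before y := y: y
Before y := not (not r): r
Before r := r and c: r and c
Then branch requires ((not c) <-> y) and r and c; else branch requires r and c.
Before the if: (r -> (((not c) <-> y) and r and c)) and ((not r) -> (r and c))
Answer: WP = (r -> (((not c) <-> y) and r and c)) and ((not r) -> (r and c))


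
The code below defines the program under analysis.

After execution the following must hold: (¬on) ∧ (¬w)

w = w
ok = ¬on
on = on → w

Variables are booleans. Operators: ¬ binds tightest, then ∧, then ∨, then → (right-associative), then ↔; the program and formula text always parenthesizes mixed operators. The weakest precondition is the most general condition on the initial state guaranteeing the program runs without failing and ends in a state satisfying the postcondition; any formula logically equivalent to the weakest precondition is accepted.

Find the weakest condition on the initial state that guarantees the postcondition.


Working backward. After the program, (¬on) ∧ (¬w) must hold.
Before on := on → w: (¬(on → w)) ∧ (¬w)
Before ok := ¬on: (¬(on → w)) ∧ (¬w)
Before w := w: (¬(on → w)) ∧ (¬w)
Answer: WP = (¬(on → w)) ∧ (¬w)


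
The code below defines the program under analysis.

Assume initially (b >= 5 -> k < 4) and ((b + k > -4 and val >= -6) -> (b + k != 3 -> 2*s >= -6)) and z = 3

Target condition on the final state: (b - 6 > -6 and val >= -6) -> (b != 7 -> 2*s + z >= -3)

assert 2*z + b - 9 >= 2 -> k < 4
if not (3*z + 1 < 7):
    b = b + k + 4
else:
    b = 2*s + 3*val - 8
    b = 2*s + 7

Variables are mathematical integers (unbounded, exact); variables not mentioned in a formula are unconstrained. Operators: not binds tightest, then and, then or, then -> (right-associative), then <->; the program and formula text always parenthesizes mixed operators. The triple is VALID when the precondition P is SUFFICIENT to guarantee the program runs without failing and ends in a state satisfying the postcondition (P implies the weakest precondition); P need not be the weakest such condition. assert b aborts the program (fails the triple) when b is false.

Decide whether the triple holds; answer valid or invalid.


Working backward. After the program, the postcondition (b - 6 > -6 and val >= -6) -> (b != 7 -> 2*s + z >= -3) must hold; in canonical form it is (b > 0 and val >= -6) -> (b != 7 -> 2*s + z >= -3).
Then branch requires (b + k > -4 and val >= -6) -> (b + k != 3 -> 2*s + z >= -3); else branch requires (2*s > -7 and val >= -6) -> (2*s != 0 -> 2*s + z >= -3).
Before the if: ((not (3*z < 6)) -> ((b + k > -4 and val >= -6) -> (b + k != 3 -> 2*s + z >= -3))) and (3*z < 6 -> ((2*s > -7 and val >= -6) -> (2*s != 0 -> 2*s + z >= -3)))
Before assert 2*z + b - 9 >= 2 -> k < 4: (b + 2*z >= 11 -> k < 4) and ((not (3*z < 6)) -> ((b + k > -4 and val >= -6) -> (b + k != 3 -> 2*s + z >= -3))) and (3*z < 6 -> ((2*s > -7 and val >= -6) -> (2*s != 0 -> 2*s + z >= -3)))
The weakest precondition is (b + 2*z >= 11 -> k < 4) and ((not (3*z < 6)) -> ((b + k > -4 and val >= -6) -> (b + k != 3 -> 2*s + z >= -3))) and (3*z < 6 -> ((2*s > -7 and val >= -6) -> (2*s != 0 -> 2*s + z >= -3))).
Check whether (b >= 5 -> k < 4) and ((b + k > -4 and val >= -6) -> (b + k != 3 -> 2*s >= -6)) and z = 3 implies it.
Every state satisfying the precondition satisfies the weakest precondition: the implication holds.
Answer: valid


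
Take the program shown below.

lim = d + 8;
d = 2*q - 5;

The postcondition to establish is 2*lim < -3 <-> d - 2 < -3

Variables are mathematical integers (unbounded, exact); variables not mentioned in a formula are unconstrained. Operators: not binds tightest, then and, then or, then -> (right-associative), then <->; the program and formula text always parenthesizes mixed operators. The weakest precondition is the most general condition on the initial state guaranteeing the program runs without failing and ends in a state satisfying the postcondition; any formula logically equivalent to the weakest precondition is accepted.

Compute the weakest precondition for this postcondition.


Working backward. After the program, the postcondition 2*lim < -3 <-> d - 2 < -3 must hold; in canonical form it is 2*lim < -3 <-> d < -1.
Before d := 2*q - 5: 2*lim < -3 <-> 2*q < 4
Before lim := d + 8: 2*d < -19 <-> 2*q < 4
Answer: WP = 2*d < -19 <-> 2*q < 4


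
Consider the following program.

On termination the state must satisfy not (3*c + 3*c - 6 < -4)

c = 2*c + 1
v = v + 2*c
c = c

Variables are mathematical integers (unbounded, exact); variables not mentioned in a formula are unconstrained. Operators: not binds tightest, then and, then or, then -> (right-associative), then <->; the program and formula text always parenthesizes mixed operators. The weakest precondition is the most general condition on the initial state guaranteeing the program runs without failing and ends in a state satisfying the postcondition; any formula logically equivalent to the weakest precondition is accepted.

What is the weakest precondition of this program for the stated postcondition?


Working backward. After the program, the postcondition not (3*c + 3*c - 6 < -4) must hold; in canonical form it is not (6*c < 2).
Before c := c: not (6*c < 2)
Before v := v + 2*c: not (6*c < 2)
Before c := 2*c + 1: not (12*c < -4)
Answer: WP = not (12*c < -4)


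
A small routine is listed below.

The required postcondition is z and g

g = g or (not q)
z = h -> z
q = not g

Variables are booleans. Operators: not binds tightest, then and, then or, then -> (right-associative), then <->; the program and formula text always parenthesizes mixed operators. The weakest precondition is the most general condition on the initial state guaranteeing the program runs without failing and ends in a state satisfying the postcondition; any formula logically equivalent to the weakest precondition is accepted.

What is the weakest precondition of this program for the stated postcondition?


Working backward. After the program, z and g must hold.
Before q := not g: z and g
Before z := h -> z: (h -> z) and g
Before g := g or (not q): (h -> z) and (g or (not q))
Answer: WP = (h -> z) and (g or (not q))


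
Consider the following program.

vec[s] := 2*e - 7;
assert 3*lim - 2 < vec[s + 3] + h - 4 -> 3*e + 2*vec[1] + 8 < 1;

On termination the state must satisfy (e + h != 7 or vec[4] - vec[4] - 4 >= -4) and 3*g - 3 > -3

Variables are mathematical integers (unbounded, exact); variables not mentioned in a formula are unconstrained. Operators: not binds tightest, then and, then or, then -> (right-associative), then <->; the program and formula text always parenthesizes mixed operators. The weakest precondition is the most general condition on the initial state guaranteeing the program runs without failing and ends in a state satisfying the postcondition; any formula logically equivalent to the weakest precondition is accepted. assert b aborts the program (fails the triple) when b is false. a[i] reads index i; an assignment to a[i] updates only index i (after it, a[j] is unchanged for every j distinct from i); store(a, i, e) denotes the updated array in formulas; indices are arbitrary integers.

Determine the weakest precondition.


Working backward. After the program, the postcondition (e + h != 7 or vec[4] - vec[4] - 4 >= -4) and 3*g - 3 > -3 must hold; in canonical form it is 3*g > 0.
Before assert 3*lim - 2 < vec[s + 3] + h - 4 -> 3*e + 2*vec[1] + 8 < 1: (3*lim < vec[s + 3] + h - 2 -> 2*vec[1] + 3*e < -7) and 3*g > 0
Before vec[s] := 2*e - 7: (3*lim < store(vec, s, 2*e - 7)[s + 3] + h - 2 -> 2*store(vec, s, 2*e - 7)[1] + 3*e < -7) and 3*g > 0
Answer: WP = (3*lim < store(vec, s, 2*e - 7)[s + 3] + h - 2 -> 2*store(vec, s, 2*e - 7)[1] + 3*e < -7) and 3*g > 0


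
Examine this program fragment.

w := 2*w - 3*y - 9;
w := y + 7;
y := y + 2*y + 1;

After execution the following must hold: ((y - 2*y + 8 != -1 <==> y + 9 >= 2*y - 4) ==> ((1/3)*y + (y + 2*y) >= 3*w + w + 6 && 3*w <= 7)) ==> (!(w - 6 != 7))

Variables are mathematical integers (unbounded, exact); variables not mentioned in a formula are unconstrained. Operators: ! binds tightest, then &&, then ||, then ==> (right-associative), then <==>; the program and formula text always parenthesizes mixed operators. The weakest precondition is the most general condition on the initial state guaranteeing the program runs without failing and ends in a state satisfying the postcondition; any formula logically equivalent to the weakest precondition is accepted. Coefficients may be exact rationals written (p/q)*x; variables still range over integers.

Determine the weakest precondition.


Working backward. After the program, the postcondition ((y - 2*y + 8 != -1 <==> y + 9 >= 2*y - 4) ==> ((1/3)*y + (y + 2*y) >= 3*w + w + 6 && 3*w <= 7)) ==> (!(w - 6 != 7)) must hold; in canonical form it is ((y != 9 <==> y <= 13) ==> ((10/3)*y >= 4*w + 6 && 3*w <= 7)) ==> (!(w != 13)).
Before y := y + 2*y + 1: ((3*y != 8 <==> 3*y <= 12) ==> (10*y >= 4*w + 8/3 && 3*w <= 7)) ==> (!(w != 13))
Before w := y + 7: ((3*y != 8 <==> 3*y <= 12) ==> (6*y >= 92/3 && 3*y <= -14)) ==> (!(y != 6))
Before w := 2*w - 3*y - 9: ((3*y != 8 <==> 3*y <= 12) ==> (6*y >= 92/3 && 3*y <= -14)) ==> (!(y != 6))
Answer: WP = ((3*y != 8 <==> 3*y <= 12) ==> (6*y >= 92/3 && 3*y <= -14)) ==> (!(y != 6))


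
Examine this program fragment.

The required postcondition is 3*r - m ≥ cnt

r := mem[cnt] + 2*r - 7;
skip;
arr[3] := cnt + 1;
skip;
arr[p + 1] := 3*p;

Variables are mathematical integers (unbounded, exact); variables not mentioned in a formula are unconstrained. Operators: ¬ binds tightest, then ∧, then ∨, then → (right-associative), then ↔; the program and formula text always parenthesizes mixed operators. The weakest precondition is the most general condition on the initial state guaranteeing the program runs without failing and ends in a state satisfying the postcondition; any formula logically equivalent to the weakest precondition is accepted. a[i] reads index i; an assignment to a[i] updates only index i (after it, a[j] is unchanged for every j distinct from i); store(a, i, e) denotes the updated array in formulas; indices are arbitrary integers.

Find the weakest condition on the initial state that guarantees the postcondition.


Working backward. After the program, the postcondition 3*r - m ≥ cnt must hold; in canonical form it is 3*r ≥ cnt + m.
Before arr[p + 1] := 3*p: 3*r ≥ cnt + m
Before skip: 3*r ≥ cnt + m
Before arr[3] := cnt + 1: 3*r ≥ cnt + m
Before skip: 3*r ≥ cnt + m
Before r := mem[cnt] + 2*r - 7: 3*mem[cnt] + 6*r ≥ cnt + m + 21
Answer: WP = 3*mem[cnt] + 6*r ≥ cnt + m + 21


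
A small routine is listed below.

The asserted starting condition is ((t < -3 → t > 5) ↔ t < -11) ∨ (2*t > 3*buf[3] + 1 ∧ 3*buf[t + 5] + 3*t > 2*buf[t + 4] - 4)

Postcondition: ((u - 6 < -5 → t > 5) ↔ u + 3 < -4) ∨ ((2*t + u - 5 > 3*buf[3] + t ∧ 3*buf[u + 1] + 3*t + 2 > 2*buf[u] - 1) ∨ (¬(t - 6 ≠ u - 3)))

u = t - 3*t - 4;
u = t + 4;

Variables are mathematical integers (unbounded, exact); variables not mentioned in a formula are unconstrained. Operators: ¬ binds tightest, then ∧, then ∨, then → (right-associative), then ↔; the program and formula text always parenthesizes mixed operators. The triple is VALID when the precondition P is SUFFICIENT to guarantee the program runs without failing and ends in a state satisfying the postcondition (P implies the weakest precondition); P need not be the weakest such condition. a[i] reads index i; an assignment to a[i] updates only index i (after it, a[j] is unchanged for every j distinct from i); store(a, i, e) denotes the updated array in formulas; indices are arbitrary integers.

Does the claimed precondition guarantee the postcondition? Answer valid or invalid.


Working backward. After the program, the postcondition ((u - 6 < -5 → t > 5) ↔ u + 3 < -4) ∨ ((2*t + u - 5 > 3*buf[3] + t ∧ 3*buf[u + 1] + 3*t + 2 > 2*buf[u] - 1) ∨ (¬(t - 6 ≠ u - 3))) must hold; in canonical form it is ((u < 1 → t > 5) ↔ u < -7) ∨ (t + u > 3*buf[3] + 5 ∧ 3*buf[u + 1] + 3*t > 2*buf[u] - 3) ∨ (¬(t ≠ u + 3)).
Before u := t + 4: ((t < -3 → t > 5) ↔ t < -11) ∨ (2*t > 3*buf[3] + 1 ∧ 3*buf[t + 5] + 3*t > 2*buf[t + 4] - 3)
Before u := t - 3*t - 4: ((t < -3 → t > 5) ↔ t < -11) ∨ (2*t > 3*buf[3] + 1 ∧ 3*buf[t + 5] + 3*t > 2*buf[t + 4] - 3)
The weakest precondition is ((t < -3 → t > 5) ↔ t < -11) ∨ (2*t > 3*buf[3] + 1 ∧ 3*buf[t + 5] + 3*t > 2*buf[t + 4] - 3).
Check whether ((t < -3 → t > 5) ↔ t < -11) ∨ (2*t > 3*buf[3] + 1 ∧ 3*buf[t + 5] + 3*t > 2*buf[t + 4] - 4) implies it.
Countermodel: at the initial state buf = {[-180922] = -271389, [-180921] = -1, [3] = -120618, elsewhere -271389}, t = -180926, the precondition holds but the weakest precondition fails.
Answer: invalid


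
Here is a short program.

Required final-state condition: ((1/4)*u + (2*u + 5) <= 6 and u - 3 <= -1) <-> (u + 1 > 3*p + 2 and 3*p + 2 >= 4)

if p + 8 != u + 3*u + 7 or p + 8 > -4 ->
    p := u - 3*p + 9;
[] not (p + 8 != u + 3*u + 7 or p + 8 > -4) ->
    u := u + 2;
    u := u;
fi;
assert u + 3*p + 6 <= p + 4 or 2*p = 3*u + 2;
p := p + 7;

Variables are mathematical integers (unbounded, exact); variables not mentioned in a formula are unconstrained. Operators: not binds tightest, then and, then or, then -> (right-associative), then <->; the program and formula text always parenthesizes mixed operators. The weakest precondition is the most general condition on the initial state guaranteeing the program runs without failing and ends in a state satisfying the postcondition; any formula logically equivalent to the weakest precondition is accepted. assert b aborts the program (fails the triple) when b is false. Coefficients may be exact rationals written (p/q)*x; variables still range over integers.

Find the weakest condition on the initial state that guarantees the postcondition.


Working backward. After the program, the postcondition ((1/4)*u + (2*u + 5) <= 6 and u - 3 <= -1) <-> (u + 1 > 3*p + 2 and 3*p + 2 >= 4) must hold; in canonical form it is ((9/4)*u <= 1 and u <= 2) <-> (u > 3*p + 1 and 3*p >= 2).
Before p := p + 7: ((9/4)*u <= 1 and u <= 2) <-> (u > 3*p + 22 and 3*p >= -19)
Before assert u + 3*p + 6 <= p + 4 or 2*p = 3*u + 2: (2*p + u <= -2 or 2*p = 3*u + 2) and (((9/4)*u <= 1 and u <= 2) <-> (u > 3*p + 22 and 3*p >= -19))
Then branch requires (3*u <= 6*p - 20 or 6*p + u = 16) and (((9/4)*u <= 1 and u <= 2) <-> (9*p > 2*u + 49 and 3*u >= 9*p - 46)); else branch requires (2*p + u <= -4 or 2*p = 3*u + 8) and (((9/4)*u <= -7/2 and u <= 0) <-> (u > 3*p + 20 and 3*p >= -19)).
Before the if: ((p != 4*u - 1 or p > -12) -> ((3*u <= 6*p - 20 or 6*p + u = 16) and (((9/4)*u <= 1 and u <= 2) <-> (9*p > 2*u + 49 and 3*u >= 9*p - 46)))) and ((not (p != 4*u - 1 or p > -12)) -> ((2*p + u <= -4 or 2*p = 3*u + 8) and (((9/4)*u <= -7/2 and u <= 0) <-> (u > 3*p + 20 and 3*p >= -19))))
Answer: WP = ((p != 4*u - 1 or p > -12) -> ((3*u <= 6*p - 20 or 6*p + u = 16) and (((9/4)*u <= 1 and u <= 2) <-> (9*p > 2*u + 49 and 3*u >= 9*p - 46)))) and ((not (p != 4*u - 1 or p > -12)) -> ((2*p + u <= -4 or 2*p = 3*u + 8) and (((9/4)*u <= -7/2 and u <= 0) <-> (u > 3*p + 20 and 3*p >= -19))))


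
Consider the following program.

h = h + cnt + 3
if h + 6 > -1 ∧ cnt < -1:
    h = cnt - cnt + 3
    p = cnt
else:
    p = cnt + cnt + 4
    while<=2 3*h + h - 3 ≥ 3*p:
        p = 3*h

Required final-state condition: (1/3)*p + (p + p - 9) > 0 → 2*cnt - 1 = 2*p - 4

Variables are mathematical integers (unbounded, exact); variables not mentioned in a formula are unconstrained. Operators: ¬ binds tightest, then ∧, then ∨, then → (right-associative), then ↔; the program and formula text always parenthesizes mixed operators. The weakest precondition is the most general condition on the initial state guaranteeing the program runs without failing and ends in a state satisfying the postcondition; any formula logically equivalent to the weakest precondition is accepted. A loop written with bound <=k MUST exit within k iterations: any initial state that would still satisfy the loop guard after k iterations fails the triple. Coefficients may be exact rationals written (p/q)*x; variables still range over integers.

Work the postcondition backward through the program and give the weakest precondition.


Working backward. After the program, the postcondition (1/3)*p + (p + p - 9) > 0 → 2*cnt - 1 = 2*p - 4 must hold; in canonical form it is (7/3)*p > 9 → 2*cnt = 2*p - 3.
Then branch requires ¬((7/3)*cnt > 9); else branch requires (4*h ≥ 6*cnt + 15 → ((5*h ≤ -3 → ((¬(5*h ≤ -3)) ∧ (7*h > 9 → 2*cnt = 6*h - 3))) ∧ ((¬(5*h ≤ -3)) → (7*h > 9 → 2*cnt = 6*h - 3)))) ∧ ((¬(4*h ≥ 6*cnt + 15)) → ((14/3)*cnt > -1/3 → 2*cnt = -5)).
Before the if: ((h > -7 ∧ cnt < -1) → (¬((7/3)*cnt > 9))) ∧ ((¬(h > -7 ∧ cnt < -1)) → ((4*h ≥ 6*cnt + 15 → ((5*h ≤ -3 → ((¬(5*h ≤ -3)) ∧ (7*h > 9 → 2*cnt = 6*h - 3))) ∧ ((¬(5*h ≤ -3)) → (7*h > 9 → 2*cnt = 6*h - 3)))) ∧ ((¬(4*h ≥ 6*cnt + 15)) → ((14/3)*cnt > -1/3 → 2*cnt = -5))))
Before h := h + cnt + 3: ((cnt + h > -10 ∧ cnt < -1) → (¬((7/3)*cnt > 9))) ∧ ((¬(cnt + h > -10 ∧ cnt < -1)) → ((4*h ≥ 2*cnt + 3 → ((5*cnt + 5*h ≤ -18 → ((¬(5*cnt + 5*h ≤ -18)) ∧ (7*cnt + 7*h > -12 → 4*cnt + 6*h = -15))) ∧ ((¬(5*cnt + 5*h ≤ -18)) → (7*cnt + 7*h > -12 → 4*cnt + 6*h = -15)))) ∧ ((¬(4*h ≥ 2*cnt + 3)) → ((14/3)*cnt > -1/3 → 2*cnt = -5))))
Answer: WP = ((cnt + h > -10 ∧ cnt < -1) → (¬((7/3)*cnt > 9))) ∧ ((¬(cnt + h > -10 ∧ cnt < -1)) → ((4*h ≥ 2*cnt + 3 → ((5*cnt + 5*h ≤ -18 → ((¬(5*cnt + 5*h ≤ -18)) ∧ (7*cnt + 7*h > -12 → 4*cnt + 6*h = -15))) ∧ ((¬(5*cnt + 5*h ≤ -18)) → (7*cnt + 7*h > -12 → 4*cnt + 6*h = -15)))) ∧ ((¬(4*h ≥ 2*cnt + 3)) → ((14/3)*cnt > -1/3 → 2*cnt = -5))))


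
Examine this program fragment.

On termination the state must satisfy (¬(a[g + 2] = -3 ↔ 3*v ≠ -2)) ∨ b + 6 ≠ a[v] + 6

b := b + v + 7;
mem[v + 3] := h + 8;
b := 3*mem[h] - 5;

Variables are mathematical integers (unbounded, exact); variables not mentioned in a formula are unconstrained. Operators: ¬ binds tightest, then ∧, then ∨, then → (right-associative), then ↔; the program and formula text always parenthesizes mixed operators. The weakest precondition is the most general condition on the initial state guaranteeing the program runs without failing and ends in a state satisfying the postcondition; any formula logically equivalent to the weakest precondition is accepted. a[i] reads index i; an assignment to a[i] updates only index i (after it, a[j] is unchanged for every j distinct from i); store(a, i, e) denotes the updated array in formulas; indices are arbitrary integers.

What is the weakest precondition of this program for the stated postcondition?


Working backward. After the program, the postcondition (¬(a[g + 2] = -3 ↔ 3*v ≠ -2)) ∨ b + 6 ≠ a[v] + 6 must hold; in canonical form it is (¬(a[g + 2] = -3 ↔ 3*v ≠ -2)) ∨ b ≠ a[v].
Before b := 3*mem[h] - 5: (¬(a[g + 2] = -3 ↔ 3*v ≠ -2)) ∨ 3*mem[h] ≠ a[v] + 5
Before mem[v + 3] := h + 8: (¬(a[g + 2] = -3 ↔ 3*v ≠ -2)) ∨ 3*store(mem, v + 3, h + 8)[h] ≠ a[v] + 5
Before b := b + v + 7: (¬(a[g + 2] = -3 ↔ 3*v ≠ -2)) ∨ 3*store(mem, v + 3, h + 8)[h] ≠ a[v] + 5
Answer: WP = (¬(a[g + 2] = -3 ↔ 3*v ≠ -2)) ∨ 3*store(mem, v + 3, h + 8)[h] ≠ a[v] + 5


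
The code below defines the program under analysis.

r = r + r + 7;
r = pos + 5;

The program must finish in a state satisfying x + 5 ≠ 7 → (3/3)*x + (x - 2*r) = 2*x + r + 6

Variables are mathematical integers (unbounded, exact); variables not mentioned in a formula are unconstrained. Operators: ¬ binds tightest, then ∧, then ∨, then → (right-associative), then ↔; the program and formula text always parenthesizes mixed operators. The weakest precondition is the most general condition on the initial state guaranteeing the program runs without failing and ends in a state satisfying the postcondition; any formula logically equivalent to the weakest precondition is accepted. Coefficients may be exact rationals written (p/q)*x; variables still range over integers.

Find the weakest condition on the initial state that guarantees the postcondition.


Working backward. After the program, the postcondition x + 5 ≠ 7 → (3/3)*x + (x - 2*r) = 2*x + r + 6 must hold; in canonical form it is x ≠ 2 → 3*r = -6.
Before r := pos + 5: x ≠ 2 → 3*pos = -21
Before r := r + r + 7: x ≠ 2 → 3*pos = -21
Answer: WP = x ≠ 2 → 3*pos = -21


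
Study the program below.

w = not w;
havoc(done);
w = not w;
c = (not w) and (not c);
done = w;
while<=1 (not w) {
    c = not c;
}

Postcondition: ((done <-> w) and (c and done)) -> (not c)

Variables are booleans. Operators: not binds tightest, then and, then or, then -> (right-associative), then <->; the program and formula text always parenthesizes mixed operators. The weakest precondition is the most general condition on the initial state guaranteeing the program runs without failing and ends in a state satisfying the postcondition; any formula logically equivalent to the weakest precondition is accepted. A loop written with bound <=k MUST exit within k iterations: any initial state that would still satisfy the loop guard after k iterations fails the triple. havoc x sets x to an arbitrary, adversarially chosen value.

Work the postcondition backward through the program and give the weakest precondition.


Working backward. After the program, the postcondition ((done <-> w) and (c and done)) -> (not c) must hold; in canonical form it is ((done <-> w) and c and done) -> (not c).
Before the loop (bound <=1), unroll the exhaustion recursion (WP_0 = exit-now case; WP_j = one more guarded iteration, up to j = 1):
  WP_0: w and (((done <-> w) and c and done) -> (not c))
  WP_1: ((not w) -> (w and (((done <-> w) and (not c) and done) -> c))) and (w -> (((done <-> w) and c and done) -> (not c)))
So before the loop: ((not w) -> (w and (((done <-> w) and (not c) and done) -> c))) and (w -> (((done <-> w) and c and done) -> (not c)))
Before done := w: ((not w) -> (w and (((not c) and w) -> c))) and (w -> ((c and w) -> (not c)))
Before c := (not w) and (not c): (not w) -> (w and (((not ((not w) and (not c))) and w) -> ((not w) and (not c))))
Before w := not w: w -> ((not w) and (((not (w and (not c))) and (not w)) -> (w and (not c))))
Before havoc done: w -> ((not w) and (((not (w and (not c))) and (not w)) -> (w and (not c))))
Before w := not w: (not w) -> (w and (((not ((not w) and (not c))) and w) -> ((not w) and (not c))))
Answer: WP = (not w) -> (w and (((not ((not w) and (not c))) and w) -> ((not w) and (not c))))


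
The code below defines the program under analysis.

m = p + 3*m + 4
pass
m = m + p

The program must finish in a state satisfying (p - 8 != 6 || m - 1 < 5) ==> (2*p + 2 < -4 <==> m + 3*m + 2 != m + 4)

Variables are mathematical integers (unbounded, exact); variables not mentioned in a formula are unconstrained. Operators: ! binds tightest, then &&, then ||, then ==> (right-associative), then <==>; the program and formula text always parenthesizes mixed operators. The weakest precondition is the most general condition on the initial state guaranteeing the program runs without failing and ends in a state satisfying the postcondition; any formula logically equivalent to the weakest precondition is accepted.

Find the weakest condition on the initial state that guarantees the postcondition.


Working backward. After the program, the postcondition (p - 8 != 6 || m - 1 < 5) ==> (2*p + 2 < -4 <==> m + 3*m + 2 != m + 4) must hold; in canonical form it is (p != 14 || m < 6) ==> (2*p < -6 <==> 3*m != 2).
Before m := m + p: (p != 14 || m + p < 6) ==> (2*p < -6 <==> 3*m + 3*p != 2)
Before skip: (p != 14 || m + p < 6) ==> (2*p < -6 <==> 3*m + 3*p != 2)
Before m := p + 3*m + 4: (p != 14 || 3*m + 2*p < 2) ==> (2*p < -6 <==> 9*m + 6*p != -10)
Answer: WP = (p != 14 || 3*m + 2*p < 2) ==> (2*p < -6 <==> 9*m + 6*p != -10)


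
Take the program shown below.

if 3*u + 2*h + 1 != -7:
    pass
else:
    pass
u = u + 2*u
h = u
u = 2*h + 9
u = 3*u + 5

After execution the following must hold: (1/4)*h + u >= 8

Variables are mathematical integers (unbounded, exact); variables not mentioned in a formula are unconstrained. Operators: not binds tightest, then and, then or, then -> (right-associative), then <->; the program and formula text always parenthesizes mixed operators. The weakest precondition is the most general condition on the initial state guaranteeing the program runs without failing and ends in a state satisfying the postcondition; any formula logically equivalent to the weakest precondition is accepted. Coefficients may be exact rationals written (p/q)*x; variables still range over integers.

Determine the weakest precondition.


Working backward. After the program, (1/4)*h + u >= 8 must hold.
Before u := 3*u + 5: (1/4)*h + 3*u >= 3
Before u := 2*h + 9: (25/4)*h >= -24
Before h := u: (25/4)*u >= -24
Before u := u + 2*u: (75/4)*u >= -24
Then branch requires (75/4)*u >= -24; else branch requires (75/4)*u >= -24.
Before the if: (2*h + 3*u != -8 -> (75/4)*u >= -24) and ((not (2*h + 3*u != -8)) -> (75/4)*u >= -24)
Answer: WP = (2*h + 3*u != -8 -> (75/4)*u >= -24) and ((not (2*h + 3*u != -8)) -> (75/4)*u >= -24)


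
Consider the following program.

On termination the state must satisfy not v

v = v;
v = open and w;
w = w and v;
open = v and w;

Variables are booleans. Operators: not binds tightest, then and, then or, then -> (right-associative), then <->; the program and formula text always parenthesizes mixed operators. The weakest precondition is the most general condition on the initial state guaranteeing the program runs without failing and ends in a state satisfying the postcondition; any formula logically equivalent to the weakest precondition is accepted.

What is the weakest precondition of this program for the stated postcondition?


Working backward. After the program, not v must hold.
Before open := v and w: not v
Before w := w and v: not v
Before v := open and w: not (open and w)
Before v := v: not (open and w)
Answer: WP = not (open and w)


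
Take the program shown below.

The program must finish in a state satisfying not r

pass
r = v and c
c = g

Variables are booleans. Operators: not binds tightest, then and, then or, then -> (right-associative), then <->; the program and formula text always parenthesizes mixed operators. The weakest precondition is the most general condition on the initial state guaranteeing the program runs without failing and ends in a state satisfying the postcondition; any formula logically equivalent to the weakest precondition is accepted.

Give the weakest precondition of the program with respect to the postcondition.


Working backward. After the program, not r must hold.
Before c := g: not r
Before r := v and c: not (v and c)
Before skip: not (v and c)
Answer: WP = not (v and c)


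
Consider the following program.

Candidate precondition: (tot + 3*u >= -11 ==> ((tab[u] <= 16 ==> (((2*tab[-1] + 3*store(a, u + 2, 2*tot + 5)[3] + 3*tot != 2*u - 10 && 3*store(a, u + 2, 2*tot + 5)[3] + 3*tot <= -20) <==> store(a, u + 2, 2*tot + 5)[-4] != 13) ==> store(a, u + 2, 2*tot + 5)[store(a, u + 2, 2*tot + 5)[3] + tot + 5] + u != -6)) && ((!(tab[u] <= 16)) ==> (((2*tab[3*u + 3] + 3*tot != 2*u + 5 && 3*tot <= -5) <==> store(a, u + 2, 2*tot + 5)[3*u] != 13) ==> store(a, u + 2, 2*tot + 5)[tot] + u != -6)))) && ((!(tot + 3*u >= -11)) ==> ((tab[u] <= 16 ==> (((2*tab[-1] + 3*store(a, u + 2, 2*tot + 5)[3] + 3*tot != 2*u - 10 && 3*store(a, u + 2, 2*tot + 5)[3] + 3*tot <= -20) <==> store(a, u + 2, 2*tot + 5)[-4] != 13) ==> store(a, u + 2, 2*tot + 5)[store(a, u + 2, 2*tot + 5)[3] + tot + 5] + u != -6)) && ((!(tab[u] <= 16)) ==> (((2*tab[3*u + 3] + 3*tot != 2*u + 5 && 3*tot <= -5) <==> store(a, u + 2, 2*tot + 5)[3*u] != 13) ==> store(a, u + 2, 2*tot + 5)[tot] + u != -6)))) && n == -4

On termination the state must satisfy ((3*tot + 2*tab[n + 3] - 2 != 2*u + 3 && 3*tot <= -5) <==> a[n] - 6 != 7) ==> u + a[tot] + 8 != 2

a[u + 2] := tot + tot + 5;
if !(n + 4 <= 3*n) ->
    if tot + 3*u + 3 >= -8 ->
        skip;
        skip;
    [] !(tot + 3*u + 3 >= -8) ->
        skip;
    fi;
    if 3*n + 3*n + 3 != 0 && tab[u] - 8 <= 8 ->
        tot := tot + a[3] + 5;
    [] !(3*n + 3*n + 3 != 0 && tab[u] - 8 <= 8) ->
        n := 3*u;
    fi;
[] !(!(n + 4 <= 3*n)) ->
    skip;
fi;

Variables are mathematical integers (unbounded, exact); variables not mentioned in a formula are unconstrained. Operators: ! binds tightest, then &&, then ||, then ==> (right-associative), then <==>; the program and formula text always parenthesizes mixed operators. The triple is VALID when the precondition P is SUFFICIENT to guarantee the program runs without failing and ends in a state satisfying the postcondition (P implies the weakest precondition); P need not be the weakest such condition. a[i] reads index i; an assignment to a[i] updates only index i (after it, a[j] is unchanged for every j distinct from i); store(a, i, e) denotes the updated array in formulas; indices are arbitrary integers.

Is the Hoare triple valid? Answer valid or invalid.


Working backward. After the program, the postcondition ((3*tot + 2*tab[n + 3] - 2 != 2*u + 3 && 3*tot <= -5) <==> a[n] - 6 != 7) ==> u + a[tot] + 8 != 2 must hold; in canonical form it is ((2*tab[n + 3] + 3*tot != 2*u + 5 && 3*tot <= -5) <==> a[n] != 13) ==> a[tot] + u != -6.
Then branch requires (tot + 3*u >= -11 ==> (((6*n != -3 && tab[u] <= 16) ==> (((3*a[3] + 2*tab[n + 3] + 3*tot != 2*u - 10 && 3*a[3] + 3*tot <= -20) <==> a[n] != 13) ==> a[a[3] + tot + 5] + u != -6)) && ((!(6*n != -3 && tab[u] <= 16)) ==> (((2*tab[3*u + 3] + 3*tot != 2*u + 5 && 3*tot <= -5) <==> a[3*u] != 13) ==> a[tot] + u != -6)))) && ((!(tot + 3*u >= -11)) ==> (((6*n != -3 && tab[u] <= 16) ==> (((3*a[3] + 2*tab[n + 3] + 3*tot != 2*u - 10 && 3*a[3] + 3*tot <= -20) <==> a[n] != 13) ==> a[a[3] + tot + 5] + u != -6)) && ((!(6*n != -3 && tab[u] <= 16)) ==> (((2*tab[3*u + 3] + 3*tot != 2*u + 5 && 3*tot <= -5) <==> a[3*u] != 13) ==> a[tot] + u != -6)))); else branch requires ((2*tab[n + 3] + 3*tot != 2*u + 5 && 3*tot <= -5) <==> a[n] != 13) ==> a[tot] + u != -6.
Before the if: ((!(2*n >= 4)) ==> ((tot + 3*u >= -11 ==> (((6*n != -3 && tab[u] <= 16) ==> (((3*a[3] + 2*tab[n + 3] + 3*tot != 2*u - 10 && 3*a[3] + 3*tot <= -20) <==> a[n] != 13) ==> a[a[3] + tot + 5] + u != -6)) && ((!(6*n != -3 && tab[u] <= 16)) ==> (((2*tab[3*u + 3] + 3*tot != 2*u + 5 && 3*tot <= -5) <==> a[3*u] != 13) ==> a[tot] + u != -6)))) && ((!(tot + 3*u >= -11)) ==> (((6*n != -3 && tab[u] <= 16) ==> (((3*a[3] + 2*tab[n + 3] + 3*tot != 2*u - 10 && 3*a[3] + 3*tot <= -20) <==> a[n] != 13) ==> a[a[3] + tot + 5] + u != -6)) && ((!(6*n != -3 && tab[u] <= 16)) ==> (((2*tab[3*u + 3] + 3*tot != 2*u + 5 && 3*tot <= -5) <==> a[3*u] != 13) ==> a[tot] + u != -6)))))) && (2*n >= 4 ==> (((2*tab[n + 3] + 3*tot != 2*u + 5 && 3*tot <= -5) <==> a[n] != 13) ==> a[tot] + u != -6))
Before a[u + 2] := tot + tot + 5: ((!(2*n >= 4)) ==> ((tot + 3*u >= -11 ==> (((6*n != -3 && tab[u] <= 16) ==> (((2*tab[n + 3] + 3*store(a, u + 2, 2*tot + 5)[3] + 3*tot != 2*u - 10 && 3*store(a, u + 2, 2*tot + 5)[3] + 3*tot <= -20) <==> store(a, u + 2, 2*tot + 5)[n] != 13) ==> store(a, u + 2, 2*tot + 5)[store(a, u + 2, 2*tot + 5)[3] + tot + 5] + u != -6)) && ((!(6*n != -3 && tab[u] <= 16)) ==> (((2*tab[3*u + 3] + 3*tot != 2*u + 5 && 3*tot <= -5) <==> store(a, u + 2, 2*tot + 5)[3*u] != 13) ==> store(a, u + 2, 2*tot + 5)[tot] + u != -6)))) && ((!(tot + 3*u >= -11)) ==> (((6*n != -3 && tab[u] <= 16) ==> (((2*tab[n + 3] + 3*store(a, u + 2, 2*tot + 5)[3] + 3*tot != 2*u - 10 && 3*store(a, u + 2, 2*tot + 5)[3] + 3*tot <= -20) <==> store(a, u + 2, 2*tot + 5)[n] != 13) ==> store(a, u + 2, 2*tot + 5)[store(a, u + 2, 2*tot + 5)[3] + tot + 5] + u != -6)) && ((!(6*n != -3 && tab[u] <= 16)) ==> (((2*tab[3*u + 3] + 3*tot != 2*u + 5 && 3*tot <= -5) <==> store(a, u + 2, 2*tot + 5)[3*u] != 13) ==> store(a, u + 2, 2*tot + 5)[tot] + u != -6)))))) && (2*n >= 4 ==> (((2*tab[n + 3] + 3*tot != 2*u + 5 && 3*tot <= -5) <==> store(a, u + 2, 2*tot + 5)[n] != 13) ==> store(a, u + 2, 2*tot + 5)[tot] + u != -6))
The weakest precondition is ((!(2*n >= 4)) ==> ((tot + 3*u >= -11 ==> (((6*n != -3 && tab[u] <= 16) ==> (((2*tab[n + 3] + 3*store(a, u + 2, 2*tot + 5)[3] + 3*tot != 2*u - 10 && 3*store(a, u + 2, 2*tot + 5)[3] + 3*tot <= -20) <==> store(a, u + 2, 2*tot + 5)[n] != 13) ==> store(a, u + 2, 2*tot + 5)[store(a, u + 2, 2*tot + 5)[3] + tot + 5] + u != -6)) && ((!(6*n != -3 && tab[u] <= 16)) ==> (((2*tab[3*u + 3] + 3*tot != 2*u + 5 && 3*tot <= -5) <==> store(a, u + 2, 2*tot + 5)[3*u] != 13) ==> store(a, u + 2, 2*tot + 5)[tot] + u != -6)))) && ((!(tot + 3*u >= -11)) ==> (((6*n != -3 && tab[u] <= 16) ==> (((2*tab[n + 3] + 3*store(a, u + 2, 2*tot + 5)[3] + 3*tot != 2*u - 10 && 3*store(a, u + 2, 2*tot + 5)[3] + 3*tot <= -20) <==> store(a, u + 2, 2*tot + 5)[n] != 13) ==> store(a, u + 2, 2*tot + 5)[store(a, u + 2, 2*tot + 5)[3] + tot + 5] + u != -6)) && ((!(6*n != -3 && tab[u] <= 16)) ==> (((2*tab[3*u + 3] + 3*tot != 2*u + 5 && 3*tot <= -5) <==> store(a, u + 2, 2*tot + 5)[3*u] != 13) ==> store(a, u + 2, 2*tot + 5)[tot] + u != -6)))))) && (2*n >= 4 ==> (((2*tab[n + 3] + 3*tot != 2*u + 5 && 3*tot <= -5) <==> store(a, u + 2, 2*tot + 5)[n] != 13) ==> store(a, u + 2, 2*tot + 5)[tot] + u != -6)).
Check whether (tot + 3*u >= -11 ==> ((tab[u] <= 16 ==> (((2*tab[-1] + 3*store(a, u + 2, 2*tot + 5)[3] + 3*tot != 2*u - 10 && 3*store(a, u + 2, 2*tot + 5)[3] + 3*tot <= -20) <==> store(a, u + 2, 2*tot + 5)[-4] != 13) ==> store(a, u + 2, 2*tot + 5)[store(a, u + 2, 2*tot + 5)[3] + tot + 5] + u != -6)) && ((!(tab[u] <= 16)) ==> (((2*tab[3*u + 3] + 3*tot != 2*u + 5 && 3*tot <= -5) <==> store(a, u + 2, 2*tot + 5)[3*u] != 13) ==> store(a, u + 2, 2*tot + 5)[tot] + u != -6)))) && ((!(tot + 3*u >= -11)) ==> ((tab[u] <= 16 ==> (((2*tab[-1] + 3*store(a, u + 2, 2*tot + 5)[3] + 3*tot != 2*u - 10 && 3*store(a, u + 2, 2*tot + 5)[3] + 3*tot <= -20) <==> store(a, u + 2, 2*tot + 5)[-4] != 13) ==> store(a, u + 2, 2*tot + 5)[store(a, u + 2, 2*tot + 5)[3] + tot + 5] + u != -6)) && ((!(tab[u] <= 16)) ==> (((2*tab[3*u + 3] + 3*tot != 2*u + 5 && 3*tot <= -5) <==> store(a, u + 2, 2*tot + 5)[3*u] != 13) ==> store(a, u + 2, 2*tot + 5)[tot] + u != -6)))) && n == -4 implies it.
Every state satisfying the precondition satisfies the weakest precondition: the implication holds.
Answer: valid
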